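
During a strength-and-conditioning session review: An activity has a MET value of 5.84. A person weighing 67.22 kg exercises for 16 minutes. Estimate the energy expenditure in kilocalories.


kcal = MET * mass * time_hr
Convert time: 16 min = 0.2667 hr
kcal = 5.84 * 67.22 * 0.2667
kcal = 104.6839 kcal

104.6839 kcal


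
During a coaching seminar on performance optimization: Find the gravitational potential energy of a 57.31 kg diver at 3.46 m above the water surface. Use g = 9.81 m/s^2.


PE = m * g * h
PE = 57.31 * 9.81 * 3.46
PE = 562.2111 * 3.46 = 1945.2504 J

1945.2504 J


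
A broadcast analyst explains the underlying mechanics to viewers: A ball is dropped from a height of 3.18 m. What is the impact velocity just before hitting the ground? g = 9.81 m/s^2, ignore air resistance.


v = sqrt(2 * g * h)
v = sqrt(2 * 9.81 * 3.18)
v = sqrt(62.3916) = 7.8988 m/s

7.8988 m/s


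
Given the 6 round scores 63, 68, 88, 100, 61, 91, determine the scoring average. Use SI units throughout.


Average = sum / n
Sum = 471
Average = 471 / 6 = 78.5

78.5


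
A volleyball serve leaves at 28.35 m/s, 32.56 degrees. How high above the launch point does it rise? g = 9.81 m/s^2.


H = (v*sin(theta))^2 / (2*g)
vy = v*sin(theta) = 28.35 * sin(32.56 deg) = 15.2575 m/s
H = vy^2 / (2*g) = 232.7905 / (2*9.81)
H = 232.7905 / 19.62 = 11.865 m

11.865 m


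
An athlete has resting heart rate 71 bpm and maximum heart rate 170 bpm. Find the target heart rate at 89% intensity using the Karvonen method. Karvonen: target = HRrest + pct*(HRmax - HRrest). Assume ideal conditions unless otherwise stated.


Target = HRrest + pct*(HRmax - HRrest)
Heart rate reserve = HRmax - HRrest = 170 - 71 = 99 bpm
Fraction = 89% = 0.89
Target = 71 + 0.89 * 99
Target = 71 + 88.11 = 159.11 bpm

159.11 bpm


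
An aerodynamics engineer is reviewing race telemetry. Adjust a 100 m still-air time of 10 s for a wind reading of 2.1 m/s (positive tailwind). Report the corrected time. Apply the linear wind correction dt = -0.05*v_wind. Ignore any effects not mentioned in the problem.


dt = -0.05 * v_wind = -0.05 * 2.1 = -0.105 s
t_corrected = t_still + dt = 10 + (-0.105)
t_corrected = 9.895 s

9.895 s


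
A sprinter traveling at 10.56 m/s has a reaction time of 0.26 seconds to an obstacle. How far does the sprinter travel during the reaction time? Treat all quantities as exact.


d = v * t
d = 10.56 * 0.26
d = 2.7456 m

2.7456 m


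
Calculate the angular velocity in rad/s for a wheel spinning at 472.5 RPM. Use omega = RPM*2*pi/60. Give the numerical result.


omega = RPM * 2 * pi / 60
omega = 472.5 * 2 * 3.14159 / 60
omega = 2968.8051 / 60 = 49.4801 rad/s

49.4801 rad/s


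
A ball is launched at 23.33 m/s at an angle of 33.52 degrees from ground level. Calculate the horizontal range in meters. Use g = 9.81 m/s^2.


R = v^2 * sin(2*theta) / g
Convert angle to radians: theta = 33.52 deg = 0.585 rad
sin(2*theta) = sin(1.1701) = 0.9208
R = 23.33^2 * 0.9208 / 9.81
R = 544.2889 * 0.9208 / 9.81 = 51.0876 m

51.0876 m


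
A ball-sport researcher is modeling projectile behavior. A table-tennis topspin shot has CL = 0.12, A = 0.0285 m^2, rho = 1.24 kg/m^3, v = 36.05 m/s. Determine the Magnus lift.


FM = 0.5 * CL * rho * A * v^2
FM = 0.5 * 0.12 * 1.24 * 0.0285 * 36.05^2
v^2 = 1299.6025
FM = 0.5 * 0.12 * 1.24 * 0.0285 * 1299.6025 = 2.7557 N

2.7557 N


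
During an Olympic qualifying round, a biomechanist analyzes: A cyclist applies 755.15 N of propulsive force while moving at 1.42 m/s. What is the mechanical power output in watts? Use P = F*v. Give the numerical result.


P = F * v
P = 755.15 * 1.42
P = 1072.313 W

1072.313 W


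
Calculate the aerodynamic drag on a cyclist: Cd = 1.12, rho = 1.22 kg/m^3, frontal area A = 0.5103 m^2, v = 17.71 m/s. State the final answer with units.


Fd = 0.5 * Cd * rho * A * v^2
Fd = 0.5 * 1.12 * 1.22 * 0.5103 * 17.71^2
v^2 = 313.6441
Fd = 0.5 * 1.12 * 1.22 * 0.5103 * 313.6441 = 109.3479 N

109.3479 N


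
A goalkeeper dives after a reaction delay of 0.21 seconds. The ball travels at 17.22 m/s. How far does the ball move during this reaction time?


d = v * t
d = 17.22 * 0.21
d = 3.6162 m

3.6162 m


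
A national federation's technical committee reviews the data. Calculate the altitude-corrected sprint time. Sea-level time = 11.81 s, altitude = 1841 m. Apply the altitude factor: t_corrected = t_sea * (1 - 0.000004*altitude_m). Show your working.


Correction factor = 1 - 0.000004 * 1841 = 0.992636
t_corrected = t_sea * factor = 11.81 * 0.992636
t_corrected = 11.723 s

11.723 s


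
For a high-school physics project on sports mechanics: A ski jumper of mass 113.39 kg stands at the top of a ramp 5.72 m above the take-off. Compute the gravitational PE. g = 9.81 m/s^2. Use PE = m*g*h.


PE = m * g * h
PE = 113.39 * 9.81 * 5.72
PE = 1112.3559 * 5.72 = 6362.6757 J

6362.6757 J


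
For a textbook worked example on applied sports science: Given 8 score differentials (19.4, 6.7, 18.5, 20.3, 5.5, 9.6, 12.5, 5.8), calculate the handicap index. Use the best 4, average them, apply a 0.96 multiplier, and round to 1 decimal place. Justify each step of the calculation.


All differentials: 19.4, 6.7, 18.5, 20.3, 5.5, 9.6, 12.5, 5.8
Sorted: 5.5, 5.8, 6.7, 9.6, 12.5, 18.5, 19.4, 20.3
Best 4: 5.5, 5.8, 6.7, 9.6
Average of best = 27.6 / 4 = 6.9
Raw index = 6.9 * 0.96 = 6.624
Handicap index = round(6.624, 1) = 6.6

6.6


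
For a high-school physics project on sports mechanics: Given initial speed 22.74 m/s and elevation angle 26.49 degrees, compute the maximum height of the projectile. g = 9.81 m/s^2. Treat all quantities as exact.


H = (v*sin(theta))^2 / (2*g)
vy = v*sin(theta) = 22.74 * sin(26.49 deg) = 10.143 m/s
H = vy^2 / (2*g) = 102.8802 / (2*9.81)
H = 102.8802 / 19.62 = 5.2436 m

5.2436 m


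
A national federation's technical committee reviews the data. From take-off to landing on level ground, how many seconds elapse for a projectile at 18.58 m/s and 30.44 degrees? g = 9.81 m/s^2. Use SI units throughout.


T = 2*v*sin(theta)/g
sin(theta) = sin(30.44 deg) = 0.5066
T = 2*18.58*0.5066 / 9.81
T = 18.8266 / 9.81 = 1.9191 s

1.9191 s


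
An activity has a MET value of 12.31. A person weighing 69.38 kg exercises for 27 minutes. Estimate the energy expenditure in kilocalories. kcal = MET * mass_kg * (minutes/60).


kcal = MET * mass * time_hr
Convert time: 27 min = 0.45 hr
kcal = 12.31 * 69.38 * 0.45
kcal = 384.3305 kcal

384.3305 kcal


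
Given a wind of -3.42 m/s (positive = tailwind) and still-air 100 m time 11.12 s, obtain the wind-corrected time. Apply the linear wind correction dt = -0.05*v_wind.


dt = -0.05 * v_wind = -0.05 * -3.42 = 0.171 s
t_corrected = t_still + dt = 11.12 + (0.171)
t_corrected = 11.291 s

11.291 s


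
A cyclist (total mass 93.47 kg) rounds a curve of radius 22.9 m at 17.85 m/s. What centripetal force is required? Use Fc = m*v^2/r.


Fc = m * v^2 / r
v^2 = 17.85^2 = 318.6225
Fc = 93.47 * 318.6225 / 22.9
Fc = 29781.6451 / 22.9 = 1300.5085 N

1300.5085 N


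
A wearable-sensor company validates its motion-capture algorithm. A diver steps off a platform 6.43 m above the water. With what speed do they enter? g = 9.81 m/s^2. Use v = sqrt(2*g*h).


v = sqrt(2 * g * h)
v = sqrt(2 * 9.81 * 6.43)
v = sqrt(126.1566) = 11.2319 m/s

11.2319 m/s


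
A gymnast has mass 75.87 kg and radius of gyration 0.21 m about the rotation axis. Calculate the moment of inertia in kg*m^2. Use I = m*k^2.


I = m * k^2
I = 75.87 * 0.21^2
I = 75.87 * 0.0441 = 3.3459 kg*m^2

3.3459 kg*m^2


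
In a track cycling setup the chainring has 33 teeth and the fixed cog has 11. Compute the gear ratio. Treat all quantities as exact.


GR = front_teeth / rear_teeth
GR = 33 / 11
GR = 3

3


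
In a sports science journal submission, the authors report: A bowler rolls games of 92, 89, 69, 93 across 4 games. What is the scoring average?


Average = sum / n
Sum = 343
Average = 343 / 4 = 85.75

85.75


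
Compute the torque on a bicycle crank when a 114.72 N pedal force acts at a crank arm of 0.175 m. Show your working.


tau = F * d
tau = 114.72 * 0.175
tau = 20.076 N*m

20.076 N*m


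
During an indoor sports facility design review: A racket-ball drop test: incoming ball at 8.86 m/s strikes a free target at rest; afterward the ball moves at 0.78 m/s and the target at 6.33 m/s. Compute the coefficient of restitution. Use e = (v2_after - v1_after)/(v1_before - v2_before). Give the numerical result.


e = (v2_after - v1_after) / (v1_before - v2_before)
Numerator = 6.33 - 0.78 = 5.55
Denominator = 8.86 - 0 = 8.86
e = 5.55 / 8.86 = 0.6264

0.6264


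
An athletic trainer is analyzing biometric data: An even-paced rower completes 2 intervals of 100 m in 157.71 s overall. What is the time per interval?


Split time = total_time / n_laps = 157.71 / 2
Split time = 78.855 s per lap

78.855 s


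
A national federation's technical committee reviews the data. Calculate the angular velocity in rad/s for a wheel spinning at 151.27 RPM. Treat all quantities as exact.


omega = RPM * 2 * pi / 60
omega = 151.27 * 2 * 3.14159 / 60
omega = 950.4574 / 60 = 15.841 rad/s

15.841 rad/s


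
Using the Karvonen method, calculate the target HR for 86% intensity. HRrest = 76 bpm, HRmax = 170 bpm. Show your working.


Target = HRrest + pct*(HRmax - HRrest)
Heart rate reserve = HRmax - HRrest = 170 - 76 = 94 bpm
Fraction = 86% = 0.86
Target = 76 + 0.86 * 94
Target = 76 + 80.84 = 156.84 bpm

156.84 bpm


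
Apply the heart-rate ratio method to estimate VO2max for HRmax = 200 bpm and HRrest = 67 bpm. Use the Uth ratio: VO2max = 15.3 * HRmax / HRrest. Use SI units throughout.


VO2max = 15.3 * HRmax / HRrest
VO2max = 15.3 * 200 / 67
VO2max = 3060 / 67 = 45.6716 mL/kg/min

45.6716 mL/kg/min


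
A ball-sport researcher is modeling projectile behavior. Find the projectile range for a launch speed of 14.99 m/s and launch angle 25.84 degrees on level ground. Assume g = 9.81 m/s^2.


R = v^2 * sin(2*theta) / g
Convert angle to radians: theta = 25.84 deg = 0.451 rad
sin(2*theta) = sin(0.902) = 0.7846
R = 14.99^2 * 0.7846 / 9.81
R = 224.7001 * 0.7846 / 9.81 = 17.9705 m

17.9705 m


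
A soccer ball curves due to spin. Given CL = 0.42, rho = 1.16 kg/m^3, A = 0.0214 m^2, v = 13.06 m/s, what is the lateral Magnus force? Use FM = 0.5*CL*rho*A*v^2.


FM = 0.5 * CL * rho * A * v^2
FM = 0.5 * 0.42 * 1.16 * 0.0214 * 13.06^2
v^2 = 170.5636
FM = 0.5 * 0.42 * 1.16 * 0.0214 * 170.5636 = 0.8892 N

0.8892 N


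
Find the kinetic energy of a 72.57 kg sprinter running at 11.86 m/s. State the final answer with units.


KE = 0.5 * m * v^2
KE = 0.5 * 72.57 * 11.86^2
KE = 0.5 * 72.57 * 140.6596 = 5103.8336 J

5103.8336 J


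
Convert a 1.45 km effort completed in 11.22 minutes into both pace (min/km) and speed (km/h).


Pace = time / distance = 11.22 min / 1.45 km = 7.7379 min/km
Speed = distance / time_in_hours = 1.45 / 0.187 hr
Speed = 7.754 km/h

7.7379 min/km, 7.754 km/h


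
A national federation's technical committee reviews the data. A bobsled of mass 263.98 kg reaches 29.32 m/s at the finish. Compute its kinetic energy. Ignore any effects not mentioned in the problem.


KE = 0.5 * m * v^2
KE = 0.5 * 263.98 * 29.32^2
KE = 0.5 * 263.98 * 859.6624 = 113466.8402 J

113466.8402 J


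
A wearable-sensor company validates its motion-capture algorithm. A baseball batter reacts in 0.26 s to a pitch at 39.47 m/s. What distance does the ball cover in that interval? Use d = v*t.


d = v * t
d = 39.47 * 0.26
d = 10.2622 m

10.2622 m


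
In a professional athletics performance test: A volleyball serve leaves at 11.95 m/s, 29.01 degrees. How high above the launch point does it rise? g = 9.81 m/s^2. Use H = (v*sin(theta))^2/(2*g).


H = (v*sin(theta))^2 / (2*g)
vy = v*sin(theta) = 11.95 * sin(29.01 deg) = 5.7953 m/s
H = vy^2 / (2*g) = 33.5855 / (2*9.81)
H = 33.5855 / 19.62 = 1.7118 m

1.7118 m


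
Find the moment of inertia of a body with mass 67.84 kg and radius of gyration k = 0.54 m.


I = m * k^2
I = 67.84 * 0.54^2
I = 67.84 * 0.2916 = 19.7821 kg*m^2

19.7821 kg*m^2


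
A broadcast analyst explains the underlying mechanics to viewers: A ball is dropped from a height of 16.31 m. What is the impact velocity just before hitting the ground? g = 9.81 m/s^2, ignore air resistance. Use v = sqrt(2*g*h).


v = sqrt(2 * g * h)
v = sqrt(2 * 9.81 * 16.31)
v = sqrt(320.0022) = 17.8886 m/s

17.8886 m/s


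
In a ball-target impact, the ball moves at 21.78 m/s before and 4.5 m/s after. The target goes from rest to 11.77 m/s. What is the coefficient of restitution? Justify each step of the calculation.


e = (v2_after - v1_after) / (v1_before - v2_before)
Numerator = 11.77 - 4.5 = 7.27
Denominator = 21.78 - 0 = 21.78
e = 7.27 / 21.78 = 0.3338

0.3338


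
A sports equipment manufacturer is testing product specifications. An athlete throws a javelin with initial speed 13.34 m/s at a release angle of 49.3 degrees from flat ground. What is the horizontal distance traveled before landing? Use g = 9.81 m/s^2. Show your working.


R = v^2 * sin(2*theta) / g
Convert angle to radians: theta = 49.3 deg = 0.8604 rad
sin(2*theta) = sin(1.7209) = 0.9888
R = 13.34^2 * 0.9888 / 9.81
R = 177.9556 * 0.9888 / 9.81 = 17.9363 m

17.9363 m


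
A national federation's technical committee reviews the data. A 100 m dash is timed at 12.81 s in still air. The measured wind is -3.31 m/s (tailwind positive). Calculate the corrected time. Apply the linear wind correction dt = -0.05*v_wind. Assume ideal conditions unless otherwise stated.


dt = -0.05 * v_wind = -0.05 * -3.31 = 0.1655 s
t_corrected = t_still + dt = 12.81 + (0.1655)
t_corrected = 12.9755 s

12.9755 s


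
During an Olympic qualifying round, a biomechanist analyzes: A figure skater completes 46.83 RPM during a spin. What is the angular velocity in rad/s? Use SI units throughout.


omega = RPM * 2 * pi / 60
omega = 46.83 * 2 * 3.14159 / 60
omega = 294.2416 / 60 = 4.904 rad/s

4.904 rad/s


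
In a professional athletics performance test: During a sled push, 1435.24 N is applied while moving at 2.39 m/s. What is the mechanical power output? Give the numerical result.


P = F * v
P = 1435.24 * 2.39
P = 3430.2236 W

3430.2236 W


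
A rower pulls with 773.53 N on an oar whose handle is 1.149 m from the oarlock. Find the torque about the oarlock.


tau = F * d
tau = 773.53 * 1.149
tau = 888.786 N*m

888.786 N*m


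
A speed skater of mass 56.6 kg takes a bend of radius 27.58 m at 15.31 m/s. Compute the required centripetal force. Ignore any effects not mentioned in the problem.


Fc = m * v^2 / r
v^2 = 15.31^2 = 234.3961
Fc = 56.6 * 234.3961 / 27.58
Fc = 13266.8193 / 27.58 = 481.0304 N

481.0304 N


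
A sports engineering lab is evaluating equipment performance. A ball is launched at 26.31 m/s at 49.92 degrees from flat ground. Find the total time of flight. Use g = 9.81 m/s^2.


T = 2*v*sin(theta)/g
sin(theta) = sin(49.92 deg) = 0.7651
T = 2*26.31*0.7651 / 9.81
T = 40.262 / 9.81 = 4.1042 s

4.1042 s


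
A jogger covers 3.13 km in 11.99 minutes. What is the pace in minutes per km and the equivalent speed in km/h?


Pace = time / distance = 11.99 min / 3.13 km = 3.8307 min/km
Speed = distance / time_in_hours = 3.13 / 0.1998 hr
Speed = 15.6631 km/h

3.8307 min/km, 15.6631 km/h


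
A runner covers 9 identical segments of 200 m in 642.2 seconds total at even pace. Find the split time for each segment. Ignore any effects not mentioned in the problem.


Split time = total_time / n_laps = 642.2 / 9
Split time = 71.3556 s per lap

71.3556 s


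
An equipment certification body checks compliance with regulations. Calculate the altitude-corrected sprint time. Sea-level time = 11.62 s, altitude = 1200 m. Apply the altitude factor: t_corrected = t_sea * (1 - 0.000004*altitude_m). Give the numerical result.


Correction factor = 1 - 0.000004 * 1200 = 0.9952
t_corrected = t_sea * factor = 11.62 * 0.9952
t_corrected = 11.5642 s

11.5642 s


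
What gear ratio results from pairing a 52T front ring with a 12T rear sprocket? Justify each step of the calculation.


GR = front_teeth / rear_teeth
GR = 52 / 12
GR = 4.3333

4.3333


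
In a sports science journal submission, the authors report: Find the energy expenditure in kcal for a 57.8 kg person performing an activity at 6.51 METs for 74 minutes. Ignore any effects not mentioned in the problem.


kcal = MET * mass * time_hr
Convert time: 74 min = 1.2333 hr
kcal = 6.51 * 57.8 * 1.2333
kcal = 464.0762 kcal

464.0762 kcal


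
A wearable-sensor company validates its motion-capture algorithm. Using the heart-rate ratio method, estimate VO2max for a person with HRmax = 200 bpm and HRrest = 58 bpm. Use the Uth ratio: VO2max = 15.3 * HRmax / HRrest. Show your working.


VO2max = 15.3 * HRmax / HRrest
VO2max = 15.3 * 200 / 58
VO2max = 3060 / 58 = 52.7586 mL/kg/min

52.7586 mL/kg/min


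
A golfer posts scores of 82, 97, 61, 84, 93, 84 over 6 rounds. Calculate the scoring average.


Average = sum / n
Sum = 501
Average = 501 / 6 = 83.5

83.5


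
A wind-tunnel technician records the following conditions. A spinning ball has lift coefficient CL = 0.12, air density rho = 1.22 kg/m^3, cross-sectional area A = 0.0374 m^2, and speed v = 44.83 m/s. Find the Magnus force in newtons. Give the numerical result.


FM = 0.5 * CL * rho * A * v^2
FM = 0.5 * 0.12 * 1.22 * 0.0374 * 44.83^2
v^2 = 2009.7289
FM = 0.5 * 0.12 * 1.22 * 0.0374 * 2009.7289 = 5.502 N

5.502 N


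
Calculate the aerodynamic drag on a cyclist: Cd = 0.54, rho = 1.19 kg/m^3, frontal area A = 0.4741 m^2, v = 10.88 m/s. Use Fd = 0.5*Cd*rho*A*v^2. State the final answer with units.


Fd = 0.5 * Cd * rho * A * v^2
Fd = 0.5 * 0.54 * 1.19 * 0.4741 * 10.88^2
v^2 = 118.3744
Fd = 0.5 * 0.54 * 1.19 * 0.4741 * 118.3744 = 18.0318 N

18.0318 N


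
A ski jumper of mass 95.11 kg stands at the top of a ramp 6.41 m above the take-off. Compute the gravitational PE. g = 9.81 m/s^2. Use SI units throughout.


PE = m * g * h
PE = 95.11 * 9.81 * 6.41
PE = 933.0291 * 6.41 = 5980.7165 J

5980.7165 J


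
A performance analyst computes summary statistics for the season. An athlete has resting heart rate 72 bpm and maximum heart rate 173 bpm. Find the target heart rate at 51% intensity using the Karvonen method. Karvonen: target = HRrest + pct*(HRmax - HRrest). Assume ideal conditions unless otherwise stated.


Target = HRrest + pct*(HRmax - HRrest)
Heart rate reserve = HRmax - HRrest = 173 - 72 = 101 bpm
Fraction = 51% = 0.51
Target = 72 + 0.51 * 101
Target = 72 + 51.51 = 123.51 bpm

123.51 bpm


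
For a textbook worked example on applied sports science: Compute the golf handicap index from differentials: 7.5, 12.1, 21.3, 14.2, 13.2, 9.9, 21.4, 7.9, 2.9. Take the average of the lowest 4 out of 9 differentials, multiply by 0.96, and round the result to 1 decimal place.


All differentials: 7.5, 12.1, 21.3, 14.2, 13.2, 9.9, 21.4, 7.9, 2.9
Sorted: 2.9, 7.5, 7.9, 9.9, 12.1, 13.2, 14.2, 21.3, 21.4
Best 4: 2.9, 7.5, 7.9, 9.9
Average of best = 28.2 / 4 = 7.05
Raw index = 7.05 * 0.96 = 6.768
Handicap index = round(6.768, 1) = 6.8

6.8


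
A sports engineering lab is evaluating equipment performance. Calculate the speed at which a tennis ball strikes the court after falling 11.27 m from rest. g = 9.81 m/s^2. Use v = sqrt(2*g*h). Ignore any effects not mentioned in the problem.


v = sqrt(2 * g * h)
v = sqrt(2 * 9.81 * 11.27)
v = sqrt(221.1174) = 14.87 m/s

14.87 m/s


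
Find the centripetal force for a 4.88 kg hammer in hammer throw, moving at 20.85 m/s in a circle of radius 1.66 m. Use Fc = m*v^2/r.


Fc = m * v^2 / r
v^2 = 20.85^2 = 434.7225
Fc = 4.88 * 434.7225 / 1.66
Fc = 2121.4458 / 1.66 = 1277.9794 N

1277.9794 N


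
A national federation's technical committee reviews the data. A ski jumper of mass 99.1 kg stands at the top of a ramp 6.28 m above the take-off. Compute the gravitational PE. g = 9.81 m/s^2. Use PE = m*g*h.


PE = m * g * h
PE = 99.1 * 9.81 * 6.28
PE = 972.171 * 6.28 = 6105.2339 J

6105.2339 J


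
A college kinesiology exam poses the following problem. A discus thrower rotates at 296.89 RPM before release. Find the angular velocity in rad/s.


omega = RPM * 2 * pi / 60
omega = 296.89 * 2 * 3.14159 / 60
omega = 1865.4149 / 60 = 31.0902 rad/s

31.0902 rad/s


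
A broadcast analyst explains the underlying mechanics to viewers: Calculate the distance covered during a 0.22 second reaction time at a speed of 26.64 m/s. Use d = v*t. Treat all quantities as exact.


d = v * t
d = 26.64 * 0.22
d = 5.8608 m

5.8608 m


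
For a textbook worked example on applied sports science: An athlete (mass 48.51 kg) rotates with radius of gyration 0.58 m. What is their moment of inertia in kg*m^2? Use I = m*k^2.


I = m * k^2
I = 48.51 * 0.58^2
I = 48.51 * 0.3364 = 16.3188 kg*m^2

16.3188 kg*m^2


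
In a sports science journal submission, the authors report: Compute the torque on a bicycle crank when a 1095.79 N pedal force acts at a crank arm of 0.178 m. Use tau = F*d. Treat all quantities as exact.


tau = F * d
tau = 1095.79 * 0.178
tau = 195.0506 N*m

195.0506 N*m


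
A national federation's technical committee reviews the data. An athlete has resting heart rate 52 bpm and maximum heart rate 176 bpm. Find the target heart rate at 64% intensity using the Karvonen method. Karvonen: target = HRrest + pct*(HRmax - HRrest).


Target = HRrest + pct*(HRmax - HRrest)
Heart rate reserve = HRmax - HRrest = 176 - 52 = 124 bpm
Fraction = 64% = 0.64
Target = 52 + 0.64 * 124
Target = 52 + 79.36 = 131.36 bpm

131.36 bpm


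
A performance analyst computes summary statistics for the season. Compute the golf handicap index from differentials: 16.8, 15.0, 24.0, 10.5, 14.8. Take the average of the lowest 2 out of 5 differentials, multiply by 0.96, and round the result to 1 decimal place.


All differentials: 16.8, 15.0, 24.0, 10.5, 14.8
Sorted: 10.5, 14.8, 15.0, 16.8, 24.0
Best 2: 10.5, 14.8
Average of best = 25.3 / 2 = 12.65
Raw index = 12.65 * 0.96 = 12.144
Handicap index = round(12.144, 1) = 12.1

12.1


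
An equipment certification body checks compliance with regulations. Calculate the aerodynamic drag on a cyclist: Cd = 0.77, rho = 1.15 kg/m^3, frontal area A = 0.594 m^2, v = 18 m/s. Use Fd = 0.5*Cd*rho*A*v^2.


Fd = 0.5 * Cd * rho * A * v^2
Fd = 0.5 * 0.77 * 1.15 * 0.594 * 18^2
v^2 = 324
Fd = 0.5 * 0.77 * 1.15 * 0.594 * 324 = 85.2099 N

85.2099 N


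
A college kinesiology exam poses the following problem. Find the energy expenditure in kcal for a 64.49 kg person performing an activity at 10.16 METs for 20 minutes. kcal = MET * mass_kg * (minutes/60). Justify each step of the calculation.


kcal = MET * mass * time_hr
Convert time: 20 min = 0.3333 hr
kcal = 10.16 * 64.49 * 0.3333
kcal = 218.4061 kcal

218.4061 kcal


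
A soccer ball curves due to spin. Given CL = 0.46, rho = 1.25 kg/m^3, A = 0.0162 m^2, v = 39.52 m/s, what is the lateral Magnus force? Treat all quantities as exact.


FM = 0.5 * CL * rho * A * v^2
FM = 0.5 * 0.46 * 1.25 * 0.0162 * 39.52^2
v^2 = 1561.8304
FM = 0.5 * 0.46 * 1.25 * 0.0162 * 1561.8304 = 7.2742 N

7.2742 N


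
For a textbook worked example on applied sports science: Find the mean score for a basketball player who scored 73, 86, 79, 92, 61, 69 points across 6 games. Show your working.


Average = sum / n
Sum = 460
Average = 460 / 6 = 76.6667

76.6667


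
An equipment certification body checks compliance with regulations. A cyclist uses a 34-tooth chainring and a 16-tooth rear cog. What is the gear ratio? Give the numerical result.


GR = front_teeth / rear_teeth
GR = 34 / 16
GR = 2.125

2.125


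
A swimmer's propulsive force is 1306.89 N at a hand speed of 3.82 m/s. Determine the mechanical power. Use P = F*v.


P = F * v
P = 1306.89 * 3.82
P = 4992.3198 W

4992.3198 W


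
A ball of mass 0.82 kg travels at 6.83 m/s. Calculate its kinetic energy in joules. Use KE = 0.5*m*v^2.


KE = 0.5 * m * v^2
KE = 0.5 * 0.82 * 6.83^2
KE = 0.5 * 0.82 * 46.6489 = 19.126 J

19.126 J


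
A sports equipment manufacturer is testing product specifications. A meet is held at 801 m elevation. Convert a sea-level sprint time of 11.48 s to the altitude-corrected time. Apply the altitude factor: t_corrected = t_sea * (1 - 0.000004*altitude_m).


Correction factor = 1 - 0.000004 * 801 = 0.996796
t_corrected = t_sea * factor = 11.48 * 0.996796
t_corrected = 11.4432 s

11.4432 s


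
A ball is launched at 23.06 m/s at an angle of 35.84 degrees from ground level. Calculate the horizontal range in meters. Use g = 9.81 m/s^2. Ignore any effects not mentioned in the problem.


R = v^2 * sin(2*theta) / g
Convert angle to radians: theta = 35.84 deg = 0.6255 rad
sin(2*theta) = sin(1.2511) = 0.9493
R = 23.06^2 * 0.9493 / 9.81
R = 531.7636 * 0.9493 / 9.81 = 51.4589 m

51.4589 m


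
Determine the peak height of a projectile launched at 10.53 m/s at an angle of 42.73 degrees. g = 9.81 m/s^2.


H = (v*sin(theta))^2 / (2*g)
vy = v*sin(theta) = 10.53 * sin(42.73 deg) = 7.1451 m/s
H = vy^2 / (2*g) = 51.0521 / (2*9.81)
H = 51.0521 / 19.62 = 2.602 m

2.602 m


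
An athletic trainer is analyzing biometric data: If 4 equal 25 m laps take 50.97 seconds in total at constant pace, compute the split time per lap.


Split time = total_time / n_laps = 50.97 / 4
Split time = 12.7425 s per lap

12.7425 s


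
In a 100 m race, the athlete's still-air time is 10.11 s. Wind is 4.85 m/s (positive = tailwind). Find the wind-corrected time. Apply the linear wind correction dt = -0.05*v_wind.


dt = -0.05 * v_wind = -0.05 * 4.85 = -0.2425 s
t_corrected = t_still + dt = 10.11 + (-0.2425)
t_corrected = 9.8675 s

9.8675 s


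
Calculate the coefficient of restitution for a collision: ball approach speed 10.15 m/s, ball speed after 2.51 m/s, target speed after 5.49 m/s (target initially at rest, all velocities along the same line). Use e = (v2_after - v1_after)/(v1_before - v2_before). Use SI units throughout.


e = (v2_after - v1_after) / (v1_before - v2_before)
Numerator = 5.49 - 2.51 = 2.98
Denominator = 10.15 - 0 = 10.15
e = 2.98 / 10.15 = 0.2936

0.2936


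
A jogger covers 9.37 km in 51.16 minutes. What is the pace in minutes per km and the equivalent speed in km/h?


Pace = time / distance = 51.16 min / 9.37 km = 5.46 min/km
Speed = distance / time_in_hours = 9.37 / 0.8527 hr
Speed = 10.9891 km/h

5.46 min/km, 10.9891 km/h


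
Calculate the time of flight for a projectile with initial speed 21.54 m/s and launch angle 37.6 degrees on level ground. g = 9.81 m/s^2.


T = 2*v*sin(theta)/g
sin(theta) = sin(37.6 deg) = 0.6101
T = 2*21.54*0.6101 / 9.81
T = 26.2851 / 9.81 = 2.6794 s

2.6794 s


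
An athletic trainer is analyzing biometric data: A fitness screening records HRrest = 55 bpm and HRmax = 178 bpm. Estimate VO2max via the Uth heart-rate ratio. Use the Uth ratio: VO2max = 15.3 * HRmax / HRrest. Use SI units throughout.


VO2max = 15.3 * HRmax / HRrest
VO2max = 15.3 * 178 / 55
VO2max = 2723.4 / 55 = 49.5164 mL/kg/min

49.5164 mL/kg/min


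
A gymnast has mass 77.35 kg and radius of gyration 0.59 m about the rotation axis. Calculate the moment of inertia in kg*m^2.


I = m * k^2
I = 77.35 * 0.59^2
I = 77.35 * 0.3481 = 26.9255 kg*m^2

26.9255 kg*m^2


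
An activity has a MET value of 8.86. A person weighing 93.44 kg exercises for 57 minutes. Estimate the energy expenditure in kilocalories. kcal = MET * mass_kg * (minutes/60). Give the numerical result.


kcal = MET * mass * time_hr
Convert time: 57 min = 0.95 hr
kcal = 8.86 * 93.44 * 0.95
kcal = 786.4845 kcal

786.4845 kcal


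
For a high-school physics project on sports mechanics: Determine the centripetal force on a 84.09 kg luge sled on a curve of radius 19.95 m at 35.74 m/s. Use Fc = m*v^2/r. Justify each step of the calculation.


Fc = m * v^2 / r
v^2 = 35.74^2 = 1277.3476
Fc = 84.09 * 1277.3476 / 19.95
Fc = 107412.1597 / 19.95 = 5384.0682 N

5384.0682 N


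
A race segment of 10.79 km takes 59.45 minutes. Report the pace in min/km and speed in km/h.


Pace = time / distance = 59.45 min / 10.79 km = 5.5097 min/km
Speed = distance / time_in_hours = 10.79 / 0.9908 hr
Speed = 10.8898 km/h

5.5097 min/km, 10.8898 km/h


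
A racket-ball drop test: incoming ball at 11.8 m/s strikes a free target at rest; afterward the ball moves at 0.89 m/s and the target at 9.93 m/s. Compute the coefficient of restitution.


e = (v2_after - v1_after) / (v1_before - v2_before)
Numerator = 9.93 - 0.89 = 9.04
Denominator = 11.8 - 0 = 11.8
e = 9.04 / 11.8 = 0.7661

0.7661


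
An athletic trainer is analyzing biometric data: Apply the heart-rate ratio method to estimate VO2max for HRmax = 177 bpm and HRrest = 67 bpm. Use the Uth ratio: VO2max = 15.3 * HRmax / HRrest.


VO2max = 15.3 * HRmax / HRrest
VO2max = 15.3 * 177 / 67
VO2max = 2708.1 / 67 = 40.4194 mL/kg/min

40.4194 mL/kg/min


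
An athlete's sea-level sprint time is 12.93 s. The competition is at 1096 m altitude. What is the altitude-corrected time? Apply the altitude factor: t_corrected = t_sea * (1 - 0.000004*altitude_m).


Correction factor = 1 - 0.000004 * 1096 = 0.995616
t_corrected = t_sea * factor = 12.93 * 0.995616
t_corrected = 12.8733 s

12.8733 s


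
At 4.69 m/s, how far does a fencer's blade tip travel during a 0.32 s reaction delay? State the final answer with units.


d = v * t
d = 4.69 * 0.32
d = 1.5008 m

1.5008 m


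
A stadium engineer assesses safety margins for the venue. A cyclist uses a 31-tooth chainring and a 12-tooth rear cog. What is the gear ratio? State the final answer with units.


GR = front_teeth / rear_teeth
GR = 31 / 12
GR = 2.5833

2.5833


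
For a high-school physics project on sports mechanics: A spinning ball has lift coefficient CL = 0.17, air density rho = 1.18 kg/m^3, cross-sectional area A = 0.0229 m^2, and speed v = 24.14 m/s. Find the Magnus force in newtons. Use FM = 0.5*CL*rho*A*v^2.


FM = 0.5 * CL * rho * A * v^2
FM = 0.5 * 0.17 * 1.18 * 0.0229 * 24.14^2
v^2 = 582.7396
FM = 0.5 * 0.17 * 1.18 * 0.0229 * 582.7396 = 1.3385 N

1.3385 N


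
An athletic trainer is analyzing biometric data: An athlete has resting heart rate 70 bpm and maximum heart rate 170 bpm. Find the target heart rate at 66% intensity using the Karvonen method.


Target = HRrest + pct*(HRmax - HRrest)
Heart rate reserve = HRmax - HRrest = 170 - 70 = 100 bpm
Fraction = 66% = 0.66
Target = 70 + 0.66 * 100
Target = 70 + 66 = 136 bpm

136 bpm


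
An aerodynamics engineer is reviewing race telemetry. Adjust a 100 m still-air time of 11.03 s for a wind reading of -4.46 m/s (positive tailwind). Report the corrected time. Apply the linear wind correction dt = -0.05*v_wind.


dt = -0.05 * v_wind = -0.05 * -4.46 = 0.223 s
t_corrected = t_still + dt = 11.03 + (0.223)
t_corrected = 11.253 s

11.253 s


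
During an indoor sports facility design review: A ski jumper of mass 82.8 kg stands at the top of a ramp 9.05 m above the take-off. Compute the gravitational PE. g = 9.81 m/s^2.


PE = m * g * h
PE = 82.8 * 9.81 * 9.05
PE = 812.268 * 9.05 = 7351.0254 J

7351.0254 J


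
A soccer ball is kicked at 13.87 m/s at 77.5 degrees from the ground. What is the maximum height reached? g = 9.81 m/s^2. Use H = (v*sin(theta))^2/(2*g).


H = (v*sin(theta))^2 / (2*g)
vy = v*sin(theta) = 13.87 * sin(77.5 deg) = 13.5412 m/s
H = vy^2 / (2*g) = 183.3648 / (2*9.81)
H = 183.3648 / 19.62 = 9.3458 m

9.3458 m


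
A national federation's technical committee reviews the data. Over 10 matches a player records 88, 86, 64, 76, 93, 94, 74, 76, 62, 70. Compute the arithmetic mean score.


Average = sum / n
Sum = 783
Average = 783 / 10 = 78.3

78.3


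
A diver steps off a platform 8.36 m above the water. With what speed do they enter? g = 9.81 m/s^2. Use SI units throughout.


v = sqrt(2 * g * h)
v = sqrt(2 * 9.81 * 8.36)
v = sqrt(164.0232) = 12.8072 m/s

12.8072 m/s


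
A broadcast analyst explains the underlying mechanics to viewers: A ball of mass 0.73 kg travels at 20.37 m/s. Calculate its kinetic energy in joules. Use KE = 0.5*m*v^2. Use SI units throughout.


KE = 0.5 * m * v^2
KE = 0.5 * 0.73 * 20.37^2
KE = 0.5 * 0.73 * 414.9369 = 151.452 J

151.452 J


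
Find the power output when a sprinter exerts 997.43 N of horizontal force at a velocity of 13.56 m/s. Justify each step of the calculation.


P = F * v
P = 997.43 * 13.56
P = 13525.1508 W

13525.1508 W


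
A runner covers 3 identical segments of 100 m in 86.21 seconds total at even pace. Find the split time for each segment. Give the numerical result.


Split time = total_time / n_laps = 86.21 / 3
Split time = 28.7367 s per lap

28.7367 s


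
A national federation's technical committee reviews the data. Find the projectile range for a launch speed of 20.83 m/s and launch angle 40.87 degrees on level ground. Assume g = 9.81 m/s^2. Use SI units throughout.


R = v^2 * sin(2*theta) / g
Convert angle to radians: theta = 40.87 deg = 0.7133 rad
sin(2*theta) = sin(1.4266) = 0.9896
R = 20.83^2 * 0.9896 / 9.81
R = 433.8889 * 0.9896 / 9.81 = 43.7704 m

43.7704 m


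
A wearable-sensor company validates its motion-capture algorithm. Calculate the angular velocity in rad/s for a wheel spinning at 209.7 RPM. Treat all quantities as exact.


omega = RPM * 2 * pi / 60
omega = 209.7 * 2 * 3.14159 / 60
omega = 1317.584 / 60 = 21.9597 rad/s

21.9597 rad/s


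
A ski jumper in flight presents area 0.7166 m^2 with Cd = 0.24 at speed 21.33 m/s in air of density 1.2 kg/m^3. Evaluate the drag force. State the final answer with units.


Fd = 0.5 * Cd * rho * A * v^2
Fd = 0.5 * 0.24 * 1.2 * 0.7166 * 21.33^2
v^2 = 454.9689
Fd = 0.5 * 0.24 * 1.2 * 0.7166 * 454.9689 = 46.9484 N

46.9484 N


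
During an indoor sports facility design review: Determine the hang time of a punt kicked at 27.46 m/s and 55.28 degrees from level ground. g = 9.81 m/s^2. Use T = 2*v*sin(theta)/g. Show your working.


T = 2*v*sin(theta)/g
sin(theta) = sin(55.28 deg) = 0.8219
T = 2*27.46*0.8219 / 9.81
T = 45.1412 / 9.81 = 4.6016 s

4.6016 s


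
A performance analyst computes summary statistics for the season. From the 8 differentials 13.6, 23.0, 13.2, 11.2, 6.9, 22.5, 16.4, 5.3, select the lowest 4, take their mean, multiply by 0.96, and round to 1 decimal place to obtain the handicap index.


All differentials: 13.6, 23.0, 13.2, 11.2, 6.9, 22.5, 16.4, 5.3
Sorted: 5.3, 6.9, 11.2, 13.2, 13.6, 16.4, 22.5, 23.0
Best 4: 5.3, 6.9, 11.2, 13.2
Average of best = 36.6 / 4 = 9.15
Raw index = 9.15 * 0.96 = 8.784
Handicap index = round(8.784, 1) = 8.8

8.8


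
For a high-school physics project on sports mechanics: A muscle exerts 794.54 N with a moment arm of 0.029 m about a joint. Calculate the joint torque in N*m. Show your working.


tau = F * d
tau = 794.54 * 0.029
tau = 23.0417 N*m

23.0417 N*m


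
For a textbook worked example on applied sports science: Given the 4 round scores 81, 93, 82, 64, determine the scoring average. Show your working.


Average = sum / n
Sum = 320
Average = 320 / 4 = 80

80


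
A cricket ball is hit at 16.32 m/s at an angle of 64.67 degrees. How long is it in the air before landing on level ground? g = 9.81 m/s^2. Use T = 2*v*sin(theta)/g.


T = 2*v*sin(theta)/g
sin(theta) = sin(64.67 deg) = 0.9039
T = 2*16.32*0.9039 / 9.81
T = 29.5019 / 9.81 = 3.0073 s

3.0073 s


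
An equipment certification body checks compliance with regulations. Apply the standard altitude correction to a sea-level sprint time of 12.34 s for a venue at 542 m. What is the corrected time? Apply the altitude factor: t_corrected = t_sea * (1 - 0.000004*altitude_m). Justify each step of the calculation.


Correction factor = 1 - 0.000004 * 542 = 0.997832
t_corrected = t_sea * factor = 12.34 * 0.997832
t_corrected = 12.3132 s

12.3132 s


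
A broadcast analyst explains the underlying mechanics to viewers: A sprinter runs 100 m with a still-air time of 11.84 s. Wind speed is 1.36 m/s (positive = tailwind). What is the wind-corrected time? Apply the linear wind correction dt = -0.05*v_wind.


dt = -0.05 * v_wind = -0.05 * 1.36 = -0.068 s
t_corrected = t_still + dt = 11.84 + (-0.068)
t_corrected = 11.772 s

11.772 s


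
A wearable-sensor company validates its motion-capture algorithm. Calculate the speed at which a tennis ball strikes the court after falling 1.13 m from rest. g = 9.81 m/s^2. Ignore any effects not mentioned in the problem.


v = sqrt(2 * g * h)
v = sqrt(2 * 9.81 * 1.13)
v = sqrt(22.1706) = 4.7086 m/s

4.7086 m/s


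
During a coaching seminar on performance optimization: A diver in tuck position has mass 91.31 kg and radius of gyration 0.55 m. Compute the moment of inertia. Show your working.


I = m * k^2
I = 91.31 * 0.55^2
I = 91.31 * 0.3025 = 27.6213 kg*m^2

27.6213 kg*m^2


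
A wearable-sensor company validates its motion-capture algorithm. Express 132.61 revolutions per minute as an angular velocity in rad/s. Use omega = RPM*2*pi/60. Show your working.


omega = RPM * 2 * pi / 60
omega = 132.61 * 2 * 3.14159 / 60
omega = 833.2132 / 60 = 13.8869 rad/s

13.8869 rad/s


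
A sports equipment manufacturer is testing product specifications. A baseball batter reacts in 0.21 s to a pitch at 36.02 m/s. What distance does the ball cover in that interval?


d = v * t
d = 36.02 * 0.21
d = 7.5642 m

7.5642 m


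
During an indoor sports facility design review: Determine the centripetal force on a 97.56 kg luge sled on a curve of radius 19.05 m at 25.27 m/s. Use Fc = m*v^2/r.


Fc = m * v^2 / r
v^2 = 25.27^2 = 638.5729
Fc = 97.56 * 638.5729 / 19.05
Fc = 62299.1721 / 19.05 = 3270.2977 N

3270.2977 N


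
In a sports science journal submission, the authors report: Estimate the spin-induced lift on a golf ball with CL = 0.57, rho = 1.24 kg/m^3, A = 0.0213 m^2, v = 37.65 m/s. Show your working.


FM = 0.5 * CL * rho * A * v^2
FM = 0.5 * 0.57 * 1.24 * 0.0213 * 37.65^2
v^2 = 1417.5225
FM = 0.5 * 0.57 * 1.24 * 0.0213 * 1417.5225 = 10.6703 N

10.6703 N


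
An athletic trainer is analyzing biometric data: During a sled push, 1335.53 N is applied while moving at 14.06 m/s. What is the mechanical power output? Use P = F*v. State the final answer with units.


P = F * v
P = 1335.53 * 14.06
P = 18777.5518 W

18777.5518 W


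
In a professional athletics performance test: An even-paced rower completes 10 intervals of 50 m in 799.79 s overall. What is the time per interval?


Split time = total_time / n_laps = 799.79 / 10
Split time = 79.979 s per lap

79.979 s


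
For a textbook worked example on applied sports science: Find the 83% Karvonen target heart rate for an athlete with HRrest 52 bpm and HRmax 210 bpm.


Target = HRrest + pct*(HRmax - HRrest)
Heart rate reserve = HRmax - HRrest = 210 - 52 = 158 bpm
Fraction = 83% = 0.83
Target = 52 + 0.83 * 158
Target = 52 + 131.14 = 183.14 bpm

183.14 bpm


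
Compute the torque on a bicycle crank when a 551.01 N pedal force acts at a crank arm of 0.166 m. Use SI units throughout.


tau = F * d
tau = 551.01 * 0.166
tau = 91.4677 N*m

91.4677 N*m


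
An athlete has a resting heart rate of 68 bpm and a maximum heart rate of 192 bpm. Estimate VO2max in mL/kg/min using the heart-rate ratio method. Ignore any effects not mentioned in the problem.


VO2max = 15.3 * HRmax / HRrest
VO2max = 15.3 * 192 / 68
VO2max = 2937.6 / 68 = 43.2 mL/kg/min

43.2 mL/kg/min


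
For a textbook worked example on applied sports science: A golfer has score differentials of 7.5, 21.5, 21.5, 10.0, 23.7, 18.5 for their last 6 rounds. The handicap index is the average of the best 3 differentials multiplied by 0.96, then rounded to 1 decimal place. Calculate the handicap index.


All differentials: 7.5, 21.5, 21.5, 10.0, 23.7, 18.5
Sorted: 7.5, 10.0, 18.5, 21.5, 21.5, 23.7
Best 3: 7.5, 10.0, 18.5
Average of best = 36 / 3 = 12
Raw index = 12 * 0.96 = 11.52
Handicap index = round(11.52, 1) = 11.5

11.5
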